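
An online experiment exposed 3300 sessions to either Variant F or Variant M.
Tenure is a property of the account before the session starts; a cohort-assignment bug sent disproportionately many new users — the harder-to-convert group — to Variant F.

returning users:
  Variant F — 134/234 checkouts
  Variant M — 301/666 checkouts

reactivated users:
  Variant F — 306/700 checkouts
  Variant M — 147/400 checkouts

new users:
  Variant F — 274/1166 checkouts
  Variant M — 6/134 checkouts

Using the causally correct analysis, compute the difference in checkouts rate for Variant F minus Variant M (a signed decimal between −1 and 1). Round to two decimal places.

Here user tenure is a common cause — it drives both which variant a case falls under and the outcome. The crude comparison mixes populations; the stratum-specific rates are the causally relevant ones.
Adjusting over the population distribution of user tenure: 0.273·(0.573−0.452) + 0.333·(0.437−0.367) + 0.394·(0.235−0.045) = +0.131.

+0.13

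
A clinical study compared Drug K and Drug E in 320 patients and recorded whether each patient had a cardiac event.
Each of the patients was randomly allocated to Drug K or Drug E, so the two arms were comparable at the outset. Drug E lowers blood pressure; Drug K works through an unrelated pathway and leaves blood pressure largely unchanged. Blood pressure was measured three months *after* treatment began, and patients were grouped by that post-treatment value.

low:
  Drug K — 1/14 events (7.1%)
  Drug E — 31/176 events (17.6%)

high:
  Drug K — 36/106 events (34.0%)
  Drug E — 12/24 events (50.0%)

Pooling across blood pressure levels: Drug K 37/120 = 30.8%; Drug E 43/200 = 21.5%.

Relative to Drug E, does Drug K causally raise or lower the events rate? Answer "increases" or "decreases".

The distribution of blood pressure is itself part of what the drug does — it is an intermediate outcome. Holding it fixed would remove that part of the effect; the total effect is the pooled difference.
Pooled: Drug K 30.8% vs Drug E 21.5%; Drug E is lower overall.

increases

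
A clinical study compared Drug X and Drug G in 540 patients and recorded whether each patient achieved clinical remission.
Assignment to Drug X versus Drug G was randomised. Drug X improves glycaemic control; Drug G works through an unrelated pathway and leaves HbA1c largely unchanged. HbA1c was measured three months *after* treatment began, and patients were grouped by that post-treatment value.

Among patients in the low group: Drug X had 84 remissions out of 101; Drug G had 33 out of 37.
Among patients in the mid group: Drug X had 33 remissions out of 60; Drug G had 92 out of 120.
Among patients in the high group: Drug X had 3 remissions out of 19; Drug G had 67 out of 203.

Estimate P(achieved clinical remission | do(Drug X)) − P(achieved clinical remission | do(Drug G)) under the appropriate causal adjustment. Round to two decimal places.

+0.13

HbA1c is downstream of the drug. One should not condition on a consequence of treatment, so the overall rates are the right comparison.
The causal difference is the pooled difference: 0.667 − 0.533 = +0.133.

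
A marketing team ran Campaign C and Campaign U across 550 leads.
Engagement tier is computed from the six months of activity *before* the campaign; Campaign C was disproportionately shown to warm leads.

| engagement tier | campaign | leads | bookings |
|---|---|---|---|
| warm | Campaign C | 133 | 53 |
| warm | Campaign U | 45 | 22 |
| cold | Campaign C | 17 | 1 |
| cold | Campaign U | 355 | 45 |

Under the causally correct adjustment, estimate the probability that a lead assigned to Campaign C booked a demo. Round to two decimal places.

Here engagement tier is a common cause — it drives both which campaign a case falls under and the outcome. The crude comparison mixes populations; the stratum-specific rates are the causally relevant ones.
Standardising Campaign C to the population engagement tier mix: 0.324·53/133 + 0.676·1/17 = 0.169.

0.17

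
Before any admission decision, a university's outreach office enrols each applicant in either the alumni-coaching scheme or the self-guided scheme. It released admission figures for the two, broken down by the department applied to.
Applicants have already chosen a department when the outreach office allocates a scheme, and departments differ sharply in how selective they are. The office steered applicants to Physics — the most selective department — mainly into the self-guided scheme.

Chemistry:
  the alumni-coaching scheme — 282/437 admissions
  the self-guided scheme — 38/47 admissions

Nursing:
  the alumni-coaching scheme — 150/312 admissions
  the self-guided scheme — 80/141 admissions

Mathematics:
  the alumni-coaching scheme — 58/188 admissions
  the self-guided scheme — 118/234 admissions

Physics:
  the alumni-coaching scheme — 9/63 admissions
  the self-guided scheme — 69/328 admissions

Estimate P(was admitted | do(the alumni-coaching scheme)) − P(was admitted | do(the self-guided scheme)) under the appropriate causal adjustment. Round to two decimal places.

-0.13

Here department is a common cause — it drives both which outreach scheme a case falls under and the outcome. The crude comparison mixes populations; the stratum-specific rates are the causally relevant ones.
Adjusting over the population distribution of department: 0.277·(0.645−0.809) + 0.259·(0.481−0.567) + 0.241·(0.309−0.504) + 0.223·(0.143−0.210) = -0.130.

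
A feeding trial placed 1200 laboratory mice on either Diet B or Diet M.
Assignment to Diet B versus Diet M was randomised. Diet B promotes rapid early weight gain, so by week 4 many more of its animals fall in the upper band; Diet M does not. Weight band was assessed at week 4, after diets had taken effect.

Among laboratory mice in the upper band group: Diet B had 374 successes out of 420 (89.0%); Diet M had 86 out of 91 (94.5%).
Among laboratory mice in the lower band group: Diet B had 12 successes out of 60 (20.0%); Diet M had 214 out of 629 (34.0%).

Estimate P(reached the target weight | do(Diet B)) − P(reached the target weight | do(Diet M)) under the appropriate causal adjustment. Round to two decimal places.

The distribution of week-4 weight band is itself part of what the diet does — it is an intermediate outcome. Holding it fixed would remove that part of the effect; the total effect is the pooled difference.
The causal difference is the pooled difference: 0.804 − 0.417 = +0.388.

+0.39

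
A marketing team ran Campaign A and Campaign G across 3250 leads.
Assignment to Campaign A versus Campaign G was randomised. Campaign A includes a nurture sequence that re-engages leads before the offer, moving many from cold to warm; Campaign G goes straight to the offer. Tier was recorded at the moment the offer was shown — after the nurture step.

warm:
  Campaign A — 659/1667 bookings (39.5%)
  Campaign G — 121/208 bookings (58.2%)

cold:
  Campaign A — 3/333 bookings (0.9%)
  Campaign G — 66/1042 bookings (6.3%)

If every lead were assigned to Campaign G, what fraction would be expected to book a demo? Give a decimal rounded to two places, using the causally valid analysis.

0.15

The stratified and pooled comparisons disagree (Campaign G wins within each engagement tier; Campaign A wins overall), so the answer turns on the causal role of engagement tier.
Because the campaign influences engagement tier, engagement tier is a post-treatment mediator, not a confounder. Stratifying on it would bias the estimate; the causal effect is the crude pooled difference.
So P(outcome | do(Campaign G)) is just the pooled rate for Campaign G: 187/1250 = 0.150.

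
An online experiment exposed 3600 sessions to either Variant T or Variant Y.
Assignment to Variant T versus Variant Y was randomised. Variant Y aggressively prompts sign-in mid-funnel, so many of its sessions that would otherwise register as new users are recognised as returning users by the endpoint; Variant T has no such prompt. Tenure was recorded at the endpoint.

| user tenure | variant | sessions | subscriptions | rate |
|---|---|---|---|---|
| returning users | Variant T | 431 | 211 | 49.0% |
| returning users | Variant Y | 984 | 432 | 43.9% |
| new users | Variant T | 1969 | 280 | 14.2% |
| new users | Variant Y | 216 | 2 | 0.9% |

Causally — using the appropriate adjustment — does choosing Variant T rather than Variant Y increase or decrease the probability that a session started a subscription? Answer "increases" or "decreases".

decreases

The stratified and pooled comparisons disagree (Variant T wins within each user tenure; Variant Y wins overall), so the answer turns on the causal role of user tenure.
Because the variant influences user tenure, user tenure is a post-treatment mediator, not a confounder. Stratifying on it would bias the estimate; the causal effect is the crude pooled difference.
Pooled: Variant T 20.5% vs Variant Y 36.2%; Variant Y is higher overall.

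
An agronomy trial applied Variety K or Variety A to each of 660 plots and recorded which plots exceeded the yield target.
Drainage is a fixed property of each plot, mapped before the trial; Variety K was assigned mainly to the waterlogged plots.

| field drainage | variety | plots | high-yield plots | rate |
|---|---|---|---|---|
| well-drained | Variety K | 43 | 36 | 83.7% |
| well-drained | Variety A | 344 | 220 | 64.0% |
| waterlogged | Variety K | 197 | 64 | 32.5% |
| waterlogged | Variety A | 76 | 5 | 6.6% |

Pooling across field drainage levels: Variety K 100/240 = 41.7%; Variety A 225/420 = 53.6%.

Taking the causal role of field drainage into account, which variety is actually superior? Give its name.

Variety K

Field drainage satisfies the back-door criterion: it is not a descendant of the variety, and it blocks the spurious path from variety to outcome. Adjusting for it (i.e., using the within-field drainage rates) gives the causal effect.
Within each level — well-drained: 83.7% vs 64.0%; waterlogged: 32.5% vs 6.6% — Variety K is higher every time.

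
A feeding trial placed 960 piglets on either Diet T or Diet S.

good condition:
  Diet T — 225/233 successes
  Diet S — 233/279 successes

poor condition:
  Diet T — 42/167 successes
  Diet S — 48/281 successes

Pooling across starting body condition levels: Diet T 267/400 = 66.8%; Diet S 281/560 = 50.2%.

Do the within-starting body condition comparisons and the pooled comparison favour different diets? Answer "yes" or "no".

no

Within each starting body condition level (good condition 96.6% vs 83.5%; poor condition 25.1% vs 17.1%), Diet T has the higher rate every time. Pooled: 66.8% vs 50.2% — Diet T has the higher rate overall. They agree.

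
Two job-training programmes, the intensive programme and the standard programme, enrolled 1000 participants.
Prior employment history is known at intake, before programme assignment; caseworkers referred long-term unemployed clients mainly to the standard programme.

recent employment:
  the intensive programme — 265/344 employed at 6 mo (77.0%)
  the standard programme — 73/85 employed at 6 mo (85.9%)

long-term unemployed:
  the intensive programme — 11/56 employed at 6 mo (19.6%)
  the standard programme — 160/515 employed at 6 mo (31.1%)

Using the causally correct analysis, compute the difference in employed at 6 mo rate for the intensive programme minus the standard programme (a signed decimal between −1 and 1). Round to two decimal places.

-0.10

Within every prior employment history level the standard programme has the higher rate, yet pooled the intensive programme does — Simpson's reversal.
Prior employment history is set before the programme has any effect — it is not caused by the programme — and it independently drives the outcome. That makes it a confounder, so the causal comparison is within prior employment history levels.
Adjusting over the population distribution of prior employment history: 0.429·(0.770−0.859) + 0.571·(0.196−0.311) = -0.103.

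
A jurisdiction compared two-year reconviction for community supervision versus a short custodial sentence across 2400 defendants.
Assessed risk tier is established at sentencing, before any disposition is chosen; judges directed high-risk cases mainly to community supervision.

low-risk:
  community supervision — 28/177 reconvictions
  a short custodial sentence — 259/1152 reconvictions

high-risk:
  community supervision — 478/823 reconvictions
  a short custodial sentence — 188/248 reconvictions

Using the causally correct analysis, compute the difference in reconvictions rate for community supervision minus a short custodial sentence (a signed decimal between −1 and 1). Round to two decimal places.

Assessed risk tier is set before the disposition has any effect — it is not caused by the disposition — and it independently drives the outcome. That makes it a confounder, so the causal comparison is within assessed risk tier levels.
Adjusting over the population distribution of assessed risk tier: 0.554·(0.158−0.225) + 0.446·(0.581−0.758) = -0.116.

-0.12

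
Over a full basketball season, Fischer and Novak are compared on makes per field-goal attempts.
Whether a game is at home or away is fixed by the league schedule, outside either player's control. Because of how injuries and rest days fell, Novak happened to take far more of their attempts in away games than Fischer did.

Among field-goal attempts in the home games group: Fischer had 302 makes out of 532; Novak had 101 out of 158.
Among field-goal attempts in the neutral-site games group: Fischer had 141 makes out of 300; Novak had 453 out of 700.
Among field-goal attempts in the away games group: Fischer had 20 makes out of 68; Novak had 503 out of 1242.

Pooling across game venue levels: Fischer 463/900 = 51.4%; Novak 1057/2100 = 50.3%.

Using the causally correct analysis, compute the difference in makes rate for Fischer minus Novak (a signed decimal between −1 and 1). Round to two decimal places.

-0.12

Since game venue is a pre-existing factor (not a product of the player) and it affects the outcome on its own, it is a confounder. The stratified rates, not the pooled rate, identify the causal effect.
Adjusting over the population distribution of game venue: 0.230·(0.568−0.639) + 0.333·(0.470−0.647) + 0.437·(0.294−0.405) = -0.124.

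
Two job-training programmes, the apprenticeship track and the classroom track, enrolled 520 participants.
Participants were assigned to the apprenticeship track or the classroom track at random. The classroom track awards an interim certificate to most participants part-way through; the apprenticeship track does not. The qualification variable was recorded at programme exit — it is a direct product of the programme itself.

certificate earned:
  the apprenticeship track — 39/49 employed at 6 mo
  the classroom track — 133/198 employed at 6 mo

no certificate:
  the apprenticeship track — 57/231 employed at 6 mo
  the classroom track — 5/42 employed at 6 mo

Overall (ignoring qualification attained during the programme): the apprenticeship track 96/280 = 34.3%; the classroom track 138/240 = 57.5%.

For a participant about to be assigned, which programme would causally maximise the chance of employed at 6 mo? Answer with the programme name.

the classroom track

Within every qualification attained during the programme level the apprenticeship track has the higher rate, yet pooled the classroom track does — Simpson's reversal.
Qualification attained during the programme is downstream of the programme. One should not condition on a consequence of treatment, so the overall rates are the right comparison.
Pooled: the apprenticeship track 34.3% vs the classroom track 57.5%; the classroom track is higher overall.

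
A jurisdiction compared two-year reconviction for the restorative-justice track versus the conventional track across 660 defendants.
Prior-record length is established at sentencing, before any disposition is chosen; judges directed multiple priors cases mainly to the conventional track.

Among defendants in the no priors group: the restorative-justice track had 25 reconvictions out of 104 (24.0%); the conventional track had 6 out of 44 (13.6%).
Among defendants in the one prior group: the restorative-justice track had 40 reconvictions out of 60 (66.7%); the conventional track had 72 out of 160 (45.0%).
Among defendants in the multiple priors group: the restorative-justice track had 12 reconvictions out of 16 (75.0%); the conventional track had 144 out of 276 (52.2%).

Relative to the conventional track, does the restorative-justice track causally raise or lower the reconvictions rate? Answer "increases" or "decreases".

increases

Since prior-record length is a pre-existing factor (not a product of the disposition) and it affects the outcome on its own, it is a confounder. The stratified rates, not the pooled rate, identify the causal effect.
Within each level — no priors: 24.0% vs 13.6%; one prior: 66.7% vs 45.0%; multiple priors: 75.0% vs 52.2% — the conventional track is lower every time.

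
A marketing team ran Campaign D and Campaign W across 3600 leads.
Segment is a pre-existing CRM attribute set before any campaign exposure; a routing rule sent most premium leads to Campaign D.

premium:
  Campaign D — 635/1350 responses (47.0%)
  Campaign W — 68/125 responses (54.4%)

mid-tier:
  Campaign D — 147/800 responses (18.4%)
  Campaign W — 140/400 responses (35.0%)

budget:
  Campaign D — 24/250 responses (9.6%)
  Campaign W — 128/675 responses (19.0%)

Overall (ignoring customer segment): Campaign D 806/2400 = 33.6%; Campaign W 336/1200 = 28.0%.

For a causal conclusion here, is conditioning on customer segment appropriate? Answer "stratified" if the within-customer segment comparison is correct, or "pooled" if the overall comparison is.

stratified

Here customer segment is a common cause — it drives both which campaign a case falls under and the outcome. The crude comparison mixes populations; the stratum-specific rates are the causally relevant ones.
Within each level — premium: 47.0% vs 54.4%; mid-tier: 18.4% vs 35.0%; budget: 9.6% vs 19.0% — Campaign W is higher every time.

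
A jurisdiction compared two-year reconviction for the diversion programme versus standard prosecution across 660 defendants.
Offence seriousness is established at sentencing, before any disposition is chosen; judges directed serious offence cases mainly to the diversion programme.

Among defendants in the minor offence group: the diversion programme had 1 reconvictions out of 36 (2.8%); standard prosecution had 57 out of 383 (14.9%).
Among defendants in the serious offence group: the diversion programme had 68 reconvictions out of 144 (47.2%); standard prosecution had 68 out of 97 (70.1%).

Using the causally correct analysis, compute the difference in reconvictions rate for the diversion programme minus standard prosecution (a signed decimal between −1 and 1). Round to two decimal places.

Nothing the disposition does changes offence seriousness; the imbalance is an allocation artefact. With offence seriousness also predicting the outcome, the pooled figure is confounded, and the within-stratum comparison is the causal one.
Adjusting over the population distribution of offence seriousness: 0.635·(0.028−0.149) + 0.365·(0.472−0.701) = -0.160.

-0.16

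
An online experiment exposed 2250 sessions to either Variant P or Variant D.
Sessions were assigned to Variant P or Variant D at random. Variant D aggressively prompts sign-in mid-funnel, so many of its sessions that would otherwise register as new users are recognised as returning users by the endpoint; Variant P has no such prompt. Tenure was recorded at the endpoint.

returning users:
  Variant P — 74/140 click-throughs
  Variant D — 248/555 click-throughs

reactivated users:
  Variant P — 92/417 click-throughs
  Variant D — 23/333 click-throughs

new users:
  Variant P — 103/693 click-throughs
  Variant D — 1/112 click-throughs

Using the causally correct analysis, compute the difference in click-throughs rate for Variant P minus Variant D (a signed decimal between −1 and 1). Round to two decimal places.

Within every user tenure level Variant P has the higher rate, yet pooled Variant D does — Simpson's reversal.
The distribution of user tenure is itself part of what the variant does — it is an intermediate outcome. Holding it fixed would remove that part of the effect; the total effect is the pooled difference.
The causal difference is the pooled difference: 0.215 − 0.272 = -0.057.

-0.06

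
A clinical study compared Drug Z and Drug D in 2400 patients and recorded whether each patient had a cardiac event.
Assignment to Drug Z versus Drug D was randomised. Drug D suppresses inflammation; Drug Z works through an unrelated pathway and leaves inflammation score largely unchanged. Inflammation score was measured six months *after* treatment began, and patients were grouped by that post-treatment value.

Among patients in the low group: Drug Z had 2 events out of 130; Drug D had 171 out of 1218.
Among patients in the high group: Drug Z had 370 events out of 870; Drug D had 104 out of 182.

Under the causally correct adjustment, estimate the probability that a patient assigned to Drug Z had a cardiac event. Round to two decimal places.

0.37

Drug Z is lower inside every inflammation score stratum but Drug D is lower in aggregate. Whether to stratify depends on how inflammation score relates to the drug.
Inflammation score is downstream of the drug. One should not condition on a consequence of treatment, so the overall rates are the right comparison.
So P(outcome | do(Drug Z)) is just the pooled rate for Drug Z: 372/1000 = 0.372.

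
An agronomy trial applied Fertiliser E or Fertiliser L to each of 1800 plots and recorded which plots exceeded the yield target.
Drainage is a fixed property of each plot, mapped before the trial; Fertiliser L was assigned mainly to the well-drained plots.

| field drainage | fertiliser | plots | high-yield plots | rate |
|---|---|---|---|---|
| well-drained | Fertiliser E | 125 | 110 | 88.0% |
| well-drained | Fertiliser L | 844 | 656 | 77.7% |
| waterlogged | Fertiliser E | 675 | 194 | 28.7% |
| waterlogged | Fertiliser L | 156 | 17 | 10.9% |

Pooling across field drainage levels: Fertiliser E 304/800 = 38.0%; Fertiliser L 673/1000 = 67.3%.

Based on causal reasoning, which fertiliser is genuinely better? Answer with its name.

Within every field drainage level Fertiliser E has the higher rate, yet pooled Fertiliser L does — Simpson's reversal.
Field drainage differs across fertilisers for reasons unrelated to any effect of the fertiliser itself, and it separately predicts the outcome — a classic confounder. We must compare within field drainage levels.
Within each level — well-drained: 88.0% vs 77.7%; waterlogged: 28.7% vs 10.9% — Fertiliser E is higher every time.

Fertiliser E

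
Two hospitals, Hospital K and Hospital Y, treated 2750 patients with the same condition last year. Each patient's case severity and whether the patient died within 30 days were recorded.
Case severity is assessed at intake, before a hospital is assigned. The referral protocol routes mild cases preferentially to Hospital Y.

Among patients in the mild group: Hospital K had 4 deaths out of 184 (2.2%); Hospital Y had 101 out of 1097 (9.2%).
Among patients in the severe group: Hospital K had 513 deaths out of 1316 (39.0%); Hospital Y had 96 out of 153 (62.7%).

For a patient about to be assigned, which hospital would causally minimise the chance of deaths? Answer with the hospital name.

Hospital K is lower inside every case severity stratum but Hospital Y is lower in aggregate. Whether to stratify depends on how case severity relates to the hospital.
Since case severity is a pre-existing factor (not a product of the hospital) and it affects the outcome on its own, it is a confounder. The stratified rates, not the pooled rate, identify the causal effect.
Within each level — mild: 2.2% vs 9.2%; severe: 39.0% vs 62.7% — Hospital K is lower every time.

Hospital K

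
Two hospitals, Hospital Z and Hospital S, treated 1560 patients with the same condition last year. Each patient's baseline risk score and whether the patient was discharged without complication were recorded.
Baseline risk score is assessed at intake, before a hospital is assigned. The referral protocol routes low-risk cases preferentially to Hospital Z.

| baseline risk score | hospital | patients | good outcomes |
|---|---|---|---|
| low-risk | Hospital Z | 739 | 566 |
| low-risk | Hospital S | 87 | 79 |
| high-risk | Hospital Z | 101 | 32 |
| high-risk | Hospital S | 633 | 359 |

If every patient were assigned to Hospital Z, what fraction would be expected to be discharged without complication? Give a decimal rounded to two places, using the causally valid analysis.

Hospital S is higher inside every baseline risk score stratum but Hospital Z is higher in aggregate. Whether to stratify depends on how baseline risk score relates to the hospital.
Since baseline risk score is a pre-existing factor (not a product of the hospital) and it affects the outcome on its own, it is a confounder. The stratified rates, not the pooled rate, identify the causal effect.
Standardising Hospital Z to the population baseline risk score mix: 0.529·566/739 + 0.471·32/101 = 0.555.

0.55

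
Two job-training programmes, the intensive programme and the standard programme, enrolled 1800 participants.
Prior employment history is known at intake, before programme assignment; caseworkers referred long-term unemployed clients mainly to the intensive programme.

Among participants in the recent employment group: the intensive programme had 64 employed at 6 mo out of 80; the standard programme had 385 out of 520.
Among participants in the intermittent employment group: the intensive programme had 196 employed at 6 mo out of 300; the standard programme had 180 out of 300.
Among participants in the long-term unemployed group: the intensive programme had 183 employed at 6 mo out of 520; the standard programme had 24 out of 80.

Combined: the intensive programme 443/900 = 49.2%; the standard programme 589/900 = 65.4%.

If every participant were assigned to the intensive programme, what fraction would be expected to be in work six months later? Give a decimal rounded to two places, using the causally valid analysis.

Prior employment history is set before the programme has any effect — it is not caused by the programme — and it independently drives the outcome. That makes it a confounder, so the causal comparison is within prior employment history levels.
Standardising the intensive programme to the population prior employment history mix: 0.333·64/80 + 0.333·196/300 + 0.333·183/520 = 0.602.

0.60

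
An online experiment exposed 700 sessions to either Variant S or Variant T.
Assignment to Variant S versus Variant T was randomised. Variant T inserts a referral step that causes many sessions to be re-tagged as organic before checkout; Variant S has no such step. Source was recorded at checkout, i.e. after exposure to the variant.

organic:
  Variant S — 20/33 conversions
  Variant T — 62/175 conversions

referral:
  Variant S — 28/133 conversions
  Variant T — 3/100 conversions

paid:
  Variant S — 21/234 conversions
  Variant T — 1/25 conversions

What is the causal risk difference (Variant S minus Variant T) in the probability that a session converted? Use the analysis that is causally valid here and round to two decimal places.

-0.05

Traffic source lies on the pathway variant → traffic source → outcome, so adjusting for it blocks the indirect effect. For the total causal effect of variant, use the unadjusted pooled rates.
The causal difference is the pooled difference: 0.172 − 0.220 = -0.048.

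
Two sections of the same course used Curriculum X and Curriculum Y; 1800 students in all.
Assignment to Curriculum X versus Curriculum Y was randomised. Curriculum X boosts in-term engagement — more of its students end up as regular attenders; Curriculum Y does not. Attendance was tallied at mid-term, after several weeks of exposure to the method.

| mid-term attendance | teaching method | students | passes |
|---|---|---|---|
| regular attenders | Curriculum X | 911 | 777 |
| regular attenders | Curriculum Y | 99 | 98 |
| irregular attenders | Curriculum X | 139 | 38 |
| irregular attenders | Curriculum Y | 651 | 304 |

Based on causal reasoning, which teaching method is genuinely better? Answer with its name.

Curriculum X

Mid-term attendance is recorded after the teaching method and is itself shifted by it — it sits on the causal path from teaching method to outcome. Conditioning on a mediator would strip out part of the effect we want; the pooled comparison gives the total causal effect.
Pooled: Curriculum X 77.6% vs Curriculum Y 53.6%; Curriculum X is higher overall.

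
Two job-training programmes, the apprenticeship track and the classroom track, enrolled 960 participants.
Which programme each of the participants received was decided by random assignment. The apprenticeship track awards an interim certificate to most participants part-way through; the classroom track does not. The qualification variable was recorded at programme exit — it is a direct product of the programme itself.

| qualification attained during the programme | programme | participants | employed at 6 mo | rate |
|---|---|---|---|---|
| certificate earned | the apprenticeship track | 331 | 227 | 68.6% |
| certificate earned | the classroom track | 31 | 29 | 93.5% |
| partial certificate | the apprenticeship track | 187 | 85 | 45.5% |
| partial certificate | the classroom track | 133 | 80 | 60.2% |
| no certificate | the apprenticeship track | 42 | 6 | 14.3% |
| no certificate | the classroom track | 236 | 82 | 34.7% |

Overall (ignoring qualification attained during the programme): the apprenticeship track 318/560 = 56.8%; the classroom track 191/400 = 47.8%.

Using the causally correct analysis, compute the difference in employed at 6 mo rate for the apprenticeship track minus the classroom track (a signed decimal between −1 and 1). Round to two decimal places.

+0.09

Within every qualification attained during the programme level the classroom track has the higher rate, yet pooled the apprenticeship track does — Simpson's reversal.
Qualification attained during the programme lies on the pathway programme → qualification attained during the programme → outcome, so adjusting for it blocks the indirect effect. For the total causal effect of programme, use the unadjusted pooled rates.
The causal difference is the pooled difference: 0.568 − 0.477 = +0.090.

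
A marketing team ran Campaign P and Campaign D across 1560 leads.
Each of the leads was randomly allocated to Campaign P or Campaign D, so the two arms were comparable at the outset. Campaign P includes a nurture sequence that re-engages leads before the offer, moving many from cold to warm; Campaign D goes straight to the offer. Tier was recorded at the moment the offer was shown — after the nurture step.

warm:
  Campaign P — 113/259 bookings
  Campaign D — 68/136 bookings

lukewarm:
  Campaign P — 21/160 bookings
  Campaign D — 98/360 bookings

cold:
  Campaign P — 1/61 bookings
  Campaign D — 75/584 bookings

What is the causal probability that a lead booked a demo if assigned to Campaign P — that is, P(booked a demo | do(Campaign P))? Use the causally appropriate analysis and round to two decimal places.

0.28

Engagement tier here is a post-treatment variable shaped by the campaign; conditioning on it would introduce bias rather than remove it. The overall comparison is the causal one.
So P(outcome | do(Campaign P)) is just the pooled rate for Campaign P: 135/480 = 0.281.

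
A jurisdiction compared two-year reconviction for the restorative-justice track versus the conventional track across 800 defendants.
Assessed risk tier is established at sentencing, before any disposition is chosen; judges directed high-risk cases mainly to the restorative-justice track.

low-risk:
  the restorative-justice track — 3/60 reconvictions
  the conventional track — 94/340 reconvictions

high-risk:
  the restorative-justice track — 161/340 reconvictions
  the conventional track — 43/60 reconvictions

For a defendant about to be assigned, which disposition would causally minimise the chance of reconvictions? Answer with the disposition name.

The imbalance in assessed risk tier arose from how defendants were allocated, not from anything the disposition did; and assessed risk tier independently affects the outcome. The pooled gap is confounded — condition on assessed risk tier.
Within each level — low-risk: 5.0% vs 27.6%; high-risk: 47.4% vs 71.7% — the restorative-justice track is lower every time.

the restorative-justice track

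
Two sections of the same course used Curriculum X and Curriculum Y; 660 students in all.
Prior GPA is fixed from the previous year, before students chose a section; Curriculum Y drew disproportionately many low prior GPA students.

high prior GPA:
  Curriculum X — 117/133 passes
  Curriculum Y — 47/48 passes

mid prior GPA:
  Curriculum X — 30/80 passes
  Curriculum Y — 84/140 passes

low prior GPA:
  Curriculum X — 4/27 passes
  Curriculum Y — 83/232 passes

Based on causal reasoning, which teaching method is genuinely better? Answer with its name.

Within every prior GPA band level Curriculum Y has the higher rate, yet pooled Curriculum X does — Simpson's reversal.
Since prior GPA band is a pre-existing factor (not a product of the teaching method) and it affects the outcome on its own, it is a confounder. The stratified rates, not the pooled rate, identify the causal effect.
Within each level — high prior GPA: 88.0% vs 97.9%; mid prior GPA: 37.5% vs 60.0%; low prior GPA: 14.8% vs 35.8% — Curriculum Y is higher every time.

Curriculum Y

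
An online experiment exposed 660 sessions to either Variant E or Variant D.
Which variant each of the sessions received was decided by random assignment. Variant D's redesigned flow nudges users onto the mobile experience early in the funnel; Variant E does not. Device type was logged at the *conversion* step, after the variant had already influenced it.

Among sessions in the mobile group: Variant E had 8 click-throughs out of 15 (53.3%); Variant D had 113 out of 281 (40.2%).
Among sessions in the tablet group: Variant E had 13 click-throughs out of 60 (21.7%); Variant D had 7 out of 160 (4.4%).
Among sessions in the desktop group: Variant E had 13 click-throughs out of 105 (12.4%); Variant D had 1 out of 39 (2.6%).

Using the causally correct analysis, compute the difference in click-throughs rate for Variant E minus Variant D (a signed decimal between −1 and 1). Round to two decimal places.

Variant E is higher inside every device type stratum but Variant D is higher in aggregate. Whether to stratify depends on how device type relates to the variant.
Device type here is a post-treatment variable shaped by the variant; conditioning on it would introduce bias rather than remove it. The overall comparison is the causal one.
The causal difference is the pooled difference: 0.189 − 0.252 = -0.063.

-0.06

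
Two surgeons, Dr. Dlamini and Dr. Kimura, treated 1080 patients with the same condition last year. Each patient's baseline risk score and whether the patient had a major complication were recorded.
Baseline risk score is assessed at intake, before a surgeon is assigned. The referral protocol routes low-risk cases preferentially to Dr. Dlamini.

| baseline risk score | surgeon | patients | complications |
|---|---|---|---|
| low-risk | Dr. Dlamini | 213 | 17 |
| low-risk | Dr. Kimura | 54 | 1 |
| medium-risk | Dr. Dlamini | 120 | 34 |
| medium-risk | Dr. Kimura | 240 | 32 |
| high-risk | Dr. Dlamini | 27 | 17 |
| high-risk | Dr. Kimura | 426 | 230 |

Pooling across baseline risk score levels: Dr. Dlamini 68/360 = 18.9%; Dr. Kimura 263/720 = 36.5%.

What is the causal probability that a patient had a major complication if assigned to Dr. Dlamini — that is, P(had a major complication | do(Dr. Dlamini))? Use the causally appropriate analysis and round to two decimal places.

0.38

Baseline risk score satisfies the back-door criterion: it is not a descendant of the surgeon, and it blocks the spurious path from surgeon to outcome. Adjusting for it (i.e., using the within-baseline risk score rates) gives the causal effect.
Standardising Dr. Dlamini to the population baseline risk score mix: 0.247·17/213 + 0.333·34/120 + 0.419·17/27 = 0.378.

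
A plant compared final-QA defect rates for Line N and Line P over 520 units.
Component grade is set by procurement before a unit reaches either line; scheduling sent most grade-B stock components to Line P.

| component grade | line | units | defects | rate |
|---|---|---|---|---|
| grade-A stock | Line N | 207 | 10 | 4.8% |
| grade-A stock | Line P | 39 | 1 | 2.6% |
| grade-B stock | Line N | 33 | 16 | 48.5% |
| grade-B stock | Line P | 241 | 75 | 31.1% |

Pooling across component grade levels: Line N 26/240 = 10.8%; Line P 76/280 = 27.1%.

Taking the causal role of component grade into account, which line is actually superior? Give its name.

Line P

Since component grade is a pre-existing factor (not a product of the line) and it affects the outcome on its own, it is a confounder. The stratified rates, not the pooled rate, identify the causal effect.
Within each level — grade-A stock: 4.8% vs 2.6%; grade-B stock: 48.5% vs 31.1% — Line P is lower every time.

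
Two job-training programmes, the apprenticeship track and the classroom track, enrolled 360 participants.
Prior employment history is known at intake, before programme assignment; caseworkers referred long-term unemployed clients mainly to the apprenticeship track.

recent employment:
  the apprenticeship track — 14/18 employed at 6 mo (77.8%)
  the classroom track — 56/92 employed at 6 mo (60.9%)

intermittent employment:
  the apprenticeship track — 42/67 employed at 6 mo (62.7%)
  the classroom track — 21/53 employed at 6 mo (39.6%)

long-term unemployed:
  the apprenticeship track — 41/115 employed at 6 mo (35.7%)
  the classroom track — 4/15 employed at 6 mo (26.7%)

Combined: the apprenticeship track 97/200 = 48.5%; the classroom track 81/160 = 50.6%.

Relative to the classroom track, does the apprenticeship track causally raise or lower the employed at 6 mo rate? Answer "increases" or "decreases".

increases

Since prior employment history is a pre-existing factor (not a product of the programme) and it affects the outcome on its own, it is a confounder. The stratified rates, not the pooled rate, identify the causal effect.
Within each level — recent employment: 77.8% vs 60.9%; intermittent employment: 62.7% vs 39.6%; long-term unemployed: 35.7% vs 26.7% — the apprenticeship track is higher every time.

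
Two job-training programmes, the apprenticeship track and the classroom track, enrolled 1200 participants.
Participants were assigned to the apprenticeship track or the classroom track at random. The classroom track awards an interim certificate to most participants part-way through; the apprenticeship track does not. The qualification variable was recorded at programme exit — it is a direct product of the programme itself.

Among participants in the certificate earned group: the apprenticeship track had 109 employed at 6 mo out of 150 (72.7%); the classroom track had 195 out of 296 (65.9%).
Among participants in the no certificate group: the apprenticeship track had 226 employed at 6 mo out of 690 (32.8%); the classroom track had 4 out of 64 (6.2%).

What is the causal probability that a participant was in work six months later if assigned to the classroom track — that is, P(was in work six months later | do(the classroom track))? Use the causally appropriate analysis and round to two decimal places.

Qualification attained during the programme lies on the pathway programme → qualification attained during the programme → outcome, so adjusting for it blocks the indirect effect. For the total causal effect of programme, use the unadjusted pooled rates.
So P(outcome | do(the classroom track)) is just the pooled rate for the classroom track: 199/360 = 0.553.

0.55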